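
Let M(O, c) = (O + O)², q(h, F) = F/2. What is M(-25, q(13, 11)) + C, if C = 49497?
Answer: 51997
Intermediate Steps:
q(h, F) = F/2 (q(h, F) = F*(½) = F/2)
M(O, c) = 4*O² (M(O, c) = (2*O)² = 4*O²)
M(-25, q(13, 11)) + C = 4*(-25)² + 49497 = 4*625 + 49497 = 2500 + 49497 = 51997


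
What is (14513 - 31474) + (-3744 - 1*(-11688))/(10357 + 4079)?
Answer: -20403421/1203 ≈ -16960.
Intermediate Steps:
(14513 - 31474) + (-3744 - 1*(-11688))/(10357 + 4079) = -16961 + (-3744 + 11688)/14436 = -16961 + 7944*(1/14436) = -16961 + 662/1203 = -20403421/1203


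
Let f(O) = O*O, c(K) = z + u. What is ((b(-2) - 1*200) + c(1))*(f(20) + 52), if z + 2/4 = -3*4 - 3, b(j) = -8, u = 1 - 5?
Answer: -102830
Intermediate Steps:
u = -4
z = -31/2 (z = -1/2 + (-3*4 - 3) = -1/2 + (-12 - 3) = -1/2 - 15 = -31/2 ≈ -15.500)
c(K) = -39/2 (c(K) = -31/2 - 4 = -39/2)
f(O) = O**2
((b(-2) - 1*200) + c(1))*(f(20) + 52) = ((-8 - 1*200) - 39/2)*(20**2 + 52) = ((-8 - 200) - 39/2)*(400 + 52) = (-208 - 39/2)*452 = -455/2*452 = -102830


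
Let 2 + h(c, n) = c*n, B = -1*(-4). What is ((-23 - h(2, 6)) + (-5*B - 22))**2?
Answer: 5625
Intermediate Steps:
B = 4
h(c, n) = -2 + c*n
((-23 - h(2, 6)) + (-5*B - 22))**2 = ((-23 - (-2 + 2*6)) + (-5*4 - 22))**2 = ((-23 - (-2 + 12)) + (-20 - 22))**2 = ((-23 - 1*10) - 42)**2 = ((-23 - 10) - 42)**2 = (-33 - 42)**2 = (-75)**2 = 5625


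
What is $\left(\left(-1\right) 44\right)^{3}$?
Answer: $-85184$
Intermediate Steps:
$\left(\left(-1\right) 44\right)^{3} = \left(-44\right)^{3} = -85184$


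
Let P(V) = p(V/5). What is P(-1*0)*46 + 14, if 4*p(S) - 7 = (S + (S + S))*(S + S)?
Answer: 189/2 ≈ 94.500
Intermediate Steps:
p(S) = 7/4 + 3*S²/2 (p(S) = 7/4 + ((S + (S + S))*(S + S))/4 = 7/4 + ((S + 2*S)*(2*S))/4 = 7/4 + ((3*S)*(2*S))/4 = 7/4 + (6*S²)/4 = 7/4 + 3*S²/2)
P(V) = 7/4 + 3*V²/50 (P(V) = 7/4 + 3*(V/5)²/2 = 7/4 + 3*(V²/25)/2 = 7/4 + 3*V²/50)
P(-1*0)*46 + 14 = (7/4 + 3*(-1*0)²/50)*46 + 14 = (7/4 + (3/50)*0²)*46 + 14 = (7/4 + (3/50)*0)*46 + 14 = (7/4 + 0)*46 + 14 = (7/4)*46 + 14 = 161/2 + 14 = 189/2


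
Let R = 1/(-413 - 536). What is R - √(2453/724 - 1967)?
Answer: -1/949 - I*√257319555/362 ≈ -0.0010537 - 44.313*I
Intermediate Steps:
R = -1/949 (R = 1/(-949) = -1/949 ≈ -0.0010537)
R - √(2453/724 - 1967) = -1/949 - √(2453/724 - 1967) = -1/949 - √(-1421655/724) = -1/949 - I*√257319555/362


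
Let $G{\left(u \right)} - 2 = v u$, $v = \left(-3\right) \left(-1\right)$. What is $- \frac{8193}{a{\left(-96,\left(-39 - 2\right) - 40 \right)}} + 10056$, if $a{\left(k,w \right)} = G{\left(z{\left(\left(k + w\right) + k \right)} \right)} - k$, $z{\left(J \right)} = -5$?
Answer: $\frac{826455}{83} \approx 9957.3$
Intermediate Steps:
$v = 3$
$G{\left(u \right)} = 2 + 3 u$
$a{\left(k,w \right)} = -13 - k$ ($a{\left(k,w \right)} = \left(2 + 3 \left(-5\right)\right) - k = \left(2 - 15\right) - k = -13 - k$)
$- \frac{8193}{a{\left(-96,\left(-39 - 2\right) - 40 \right)}} + 10056 = - \frac{8193}{-13 - -96} + 10056 = - \frac{8193}{-13 + 96} + 10056 = - \frac{8193}{83} + 10056 = \frac{826455}{83}$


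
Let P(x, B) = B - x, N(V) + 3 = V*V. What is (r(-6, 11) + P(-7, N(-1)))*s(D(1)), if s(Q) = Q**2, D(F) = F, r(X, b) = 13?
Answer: 18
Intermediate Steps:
N(V) = -3 + V**2 (N(V) = -3 + V*V = -3 + V**2)
(r(-6, 11) + P(-7, N(-1)))*s(D(1)) = (13 + ((-3 + (-1)**2) - 1*(-7)))*1**2 = (13 + ((-3 + 1) + 7))*1 = (13 + (-2 + 7))*1 = (13 + 5)*1 = 18*1 = 18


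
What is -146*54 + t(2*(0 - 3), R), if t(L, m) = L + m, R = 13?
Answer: -7877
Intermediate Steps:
-146*54 + t(2*(0 - 3), R) = -146*54 + (2*(0 - 3) + 13) = -7884 + (2*(-3) + 13) = -7884 + (-6 + 13) = -7884 + 7 = -7877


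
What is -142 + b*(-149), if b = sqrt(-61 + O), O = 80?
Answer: -142 - 149*sqrt(19) ≈ -791.48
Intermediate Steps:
b = sqrt(19) (b = sqrt(-61 + 80) = sqrt(19) ≈ 4.3589)
-142 + b*(-149) = -142 + sqrt(19)*(-149) = -142 - 149*sqrt(19)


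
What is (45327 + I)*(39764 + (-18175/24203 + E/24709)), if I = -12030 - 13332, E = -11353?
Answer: 474756074030992710/598031927 ≈ 7.9386e+8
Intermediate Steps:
I = -25362
(45327 + I)*(39764 + (-18175/24203 + E/24709)) = (45327 - 25362)*(39764 + (-18175/24203 - 11353/24709)) = 19965*(39764 + (-18175*1/24203 - 11353*1/24709)) = 19965*(39764 + (-18175/24203 - 11353/24709)) = 19965*(39764 - 723862734/598031927) = 19965*(23779417682494/598031927) = 474756074030992710/598031927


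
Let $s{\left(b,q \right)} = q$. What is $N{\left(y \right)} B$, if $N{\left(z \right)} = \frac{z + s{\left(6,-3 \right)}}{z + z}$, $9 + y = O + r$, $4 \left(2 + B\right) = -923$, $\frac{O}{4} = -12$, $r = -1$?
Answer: $- \frac{56791}{464} \approx -122.39$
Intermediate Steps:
$O = -48$ ($O = 4 \left(-12\right) = -48$)
$B = - \frac{931}{4}$ ($B = -2 + \frac{1}{4} \left(-923\right) = -2 - \frac{923}{4} = - \frac{931}{4} \approx -232.75$)
$y = -58$ ($y = -9 - 49 = -58$)
$N{\left(z \right)} = \frac{-3 + z}{2 z}$ ($N{\left(z \right)} = \frac{z - 3}{z + z} = \frac{-3 + z}{2 z}$)
$N{\left(y \right)} B = \frac{-3 - 58}{2 \left(-58\right)} \left(- \frac{931}{4}\right) = \frac{1}{2} \left(- \frac{1}{58}\right) \left(-61\right) \left(- \frac{931}{4}\right) = \frac{61}{116} \left(- \frac{931}{4}\right) = - \frac{56791}{464}$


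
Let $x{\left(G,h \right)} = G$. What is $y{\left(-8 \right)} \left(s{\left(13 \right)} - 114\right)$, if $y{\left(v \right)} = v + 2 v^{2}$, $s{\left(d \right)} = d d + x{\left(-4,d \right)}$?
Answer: $6120$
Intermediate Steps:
$s{\left(d \right)} = -4 + d^{2}$ ($s{\left(d \right)} = d d - 4 = d^{2} - 4 = -4 + d^{2}$)
$y{\left(-8 \right)} \left(s{\left(13 \right)} - 114\right) = - 8 \left(1 + 2 \left(-8\right)\right) \left(\left(-4 + 13^{2}\right) - 114\right) = - 8 \left(1 - 16\right) \left(\left(-4 + 169\right) - 114\right) = \left(-8\right) \left(-15\right) \left(165 - 114\right) = 120 \cdot 51 = 6120$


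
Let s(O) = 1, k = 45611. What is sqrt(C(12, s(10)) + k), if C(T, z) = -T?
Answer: sqrt(45599) ≈ 213.54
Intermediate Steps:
sqrt(C(12, s(10)) + k) = sqrt(-1*12 + 45611) = sqrt(-12 + 45611) = sqrt(45599)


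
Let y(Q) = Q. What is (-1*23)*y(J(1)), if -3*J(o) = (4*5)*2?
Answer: 920/3 ≈ 306.67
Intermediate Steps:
J(o) = -40/3 (J(o) = -4*5*2/3 = -20*2/3 = -⅓*40 = -40/3)
(-1*23)*y(J(1)) = -1*23*(-40/3) = -23*(-40/3) = 920/3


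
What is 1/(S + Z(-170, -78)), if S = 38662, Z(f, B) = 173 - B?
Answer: 1/38913 ≈ 2.5698e-5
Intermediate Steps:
1/(S + Z(-170, -78)) = 1/(38662 + (173 - 1*(-78))) = 1/(38662 + (173 + 78)) = 1/(38662 + 251) = 1/38913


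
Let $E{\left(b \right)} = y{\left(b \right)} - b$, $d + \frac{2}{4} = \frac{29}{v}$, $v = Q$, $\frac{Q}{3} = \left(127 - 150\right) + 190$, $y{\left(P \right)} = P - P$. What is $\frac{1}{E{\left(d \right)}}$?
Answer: $\frac{1002}{443} \approx 2.2619$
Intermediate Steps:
$y{\left(P \right)} = 0$
$Q = 501$ ($Q = 3 \left(\left(127 - 150\right) + 190\right) = 3 \left(-23 + 190\right) = 3 \cdot 167 = 501$)
$v = 501$
$d = - \frac{443}{1002}$ ($d = - \frac{1}{2} + \frac{29}{501} = - \frac{443}{1002} \approx -0.44212$)
$E{\left(b \right)} = - b$ ($E{\left(b \right)} = 0 - b = - b$)
$\frac{1}{E{\left(d \right)}} = \frac{1}{\left(-1\right) \left(- \frac{443}{1002}\right)} = \frac{1}{\frac{443}{1002}} = \frac{1002}{443}$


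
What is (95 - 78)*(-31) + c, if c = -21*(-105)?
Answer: 1678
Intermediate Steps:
c = 2205
(95 - 78)*(-31) + c = (95 - 78)*(-31) + 2205 = 17*(-31) + 2205 = -527 + 2205 = 1678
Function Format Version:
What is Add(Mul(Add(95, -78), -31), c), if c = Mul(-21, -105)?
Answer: 1678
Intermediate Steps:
c = 2205
Add(Mul(Add(95, -78), -31), c) = Add(Mul(Add(95, -78), -31), 2205) = Add(Mul(17, -31), 2205) = Add(-527, 2205) = 1678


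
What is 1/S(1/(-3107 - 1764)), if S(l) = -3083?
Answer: -1/3083 ≈ -0.00032436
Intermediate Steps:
1/S(1/(-3107 - 1764)) = 1/(-3083) = -1/3083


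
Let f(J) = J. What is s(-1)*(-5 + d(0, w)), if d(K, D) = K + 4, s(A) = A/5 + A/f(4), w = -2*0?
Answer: 9/20 ≈ 0.45000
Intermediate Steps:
w = 0
s(A) = 9*A/20 (s(A) = A/5 + A/4 = 9*A/20)
d(K, D) = 4 + K
s(-1)*(-5 + d(0, w)) = ((9/20)*(-1))*(-5 + (4 + 0)) = -9*(-5 + 4)/20 = -9/20*(-1) = 9/20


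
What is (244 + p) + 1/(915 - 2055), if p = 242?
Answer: 554039/1140 ≈ 486.00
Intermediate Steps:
(244 + p) + 1/(915 - 2055) = (244 + 242) + 1/(915 - 2055) = 486 + 1/(-1140) = 486 - 1/1140 = 554039/1140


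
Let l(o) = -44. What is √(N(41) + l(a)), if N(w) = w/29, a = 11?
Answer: I*√35815/29 ≈ 6.5258*I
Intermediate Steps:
N(w) = w/29 (N(w) = w*(1/29) = w/29)
√(N(41) + l(a)) = √((1/29)*41 - 44) = √(41/29 - 44) = √(-1235/29) = I*√35815/29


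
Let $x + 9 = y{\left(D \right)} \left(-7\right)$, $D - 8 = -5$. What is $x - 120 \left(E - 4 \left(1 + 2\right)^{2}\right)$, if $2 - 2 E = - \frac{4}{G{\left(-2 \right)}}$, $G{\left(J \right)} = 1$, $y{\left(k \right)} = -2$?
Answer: $3965$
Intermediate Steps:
$D = 3$ ($D = 8 - 5 = 3$)
$E = 3$ ($E = 1 - \frac{\left(-4\right) 1^{-1}}{2} = 1 - \frac{\left(-4\right) 1}{2} = 1 - -2 = 1 + 2 = 3$)
$x = 5$ ($x = -9 - -14 = -9 + 14 = 5$)
$x - 120 \left(E - 4 \left(1 + 2\right)^{2}\right) = 5 - 120 \left(3 - 4 \left(1 + 2\right)^{2}\right) = 5 - 120 \left(3 - 4 \cdot 3^{2}\right) = 5 - 120 \left(3 - 36\right) = 5 - -3960 = 5 + 3960 = 3965$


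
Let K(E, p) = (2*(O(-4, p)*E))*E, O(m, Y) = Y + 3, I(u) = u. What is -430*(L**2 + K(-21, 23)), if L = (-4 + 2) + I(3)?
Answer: -9861190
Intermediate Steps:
L = 1 (L = (-4 + 2) + 3 = -2 + 3 = 1)
O(m, Y) = 3 + Y
K(E, p) = 2*E**2*(3 + p) (K(E, p) = (2*((3 + p)*E))*E = (2*(E*(3 + p)))*E = (2*E*(3 + p))*E = 2*E**2*(3 + p))
-430*(L**2 + K(-21, 23)) = -430*(1**2 + 2*(-21)**2*(3 + 23)) = -430*(1 + 2*441*26) = -430*(1 + 22932) = -430*22933 = -9861190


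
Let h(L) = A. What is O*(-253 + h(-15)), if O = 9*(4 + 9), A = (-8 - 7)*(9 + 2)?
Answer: -48906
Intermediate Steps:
A = -165 (A = -15*11 = -165)
h(L) = -165
O = 117 (O = 9*13 = 117)
O*(-253 + h(-15)) = 117*(-253 - 165) = 117*(-418) = -48906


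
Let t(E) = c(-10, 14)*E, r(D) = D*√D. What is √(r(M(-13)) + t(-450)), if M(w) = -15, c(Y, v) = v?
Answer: √(-6300 - 15*I*√15) ≈ 0.366 - 79.373*I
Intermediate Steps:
r(D) = D^(3/2)
t(E) = 14*E
√(r(M(-13)) + t(-450)) = √((-15)^(3/2) + 14*(-450)) = √(-15*I*√15 - 6300) = √(-6300 - 15*I*√15)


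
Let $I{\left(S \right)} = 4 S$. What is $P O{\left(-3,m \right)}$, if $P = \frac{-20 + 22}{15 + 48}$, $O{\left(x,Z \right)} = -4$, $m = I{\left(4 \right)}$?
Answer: $- \frac{8}{63} \approx -0.12698$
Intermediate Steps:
$m = 16$ ($m = 4 \cdot 4 = 16$)
$P = \frac{2}{63} \approx 0.031746$
$P O{\left(-3,m \right)} = \frac{2}{63} \left(-4\right) = - \frac{8}{63}$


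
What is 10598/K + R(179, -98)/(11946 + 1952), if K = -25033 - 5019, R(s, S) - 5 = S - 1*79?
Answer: -38114987/104415674 ≈ -0.36503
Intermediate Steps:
R(s, S) = -74 + S (R(s, S) = 5 + (S - 1*79) = 5 + (S - 79) = 5 + (-79 + S) = -74 + S)
K = -30052
10598/K + R(179, -98)/(11946 + 1952) = 10598/(-30052) + (-74 - 98)/(11946 + 1952) = 10598*(-1/30052) - 172/13898 = -5299/15026 - 172*1/13898 = -5299/15026 - 86/6949 = -38114987/104415674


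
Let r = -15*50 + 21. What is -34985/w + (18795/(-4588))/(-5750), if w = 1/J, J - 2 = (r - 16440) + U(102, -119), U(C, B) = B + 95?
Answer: 3173249849690759/5276200 ≈ 6.0143e+8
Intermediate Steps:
r = -729 (r = -750 + 21 = -729)
U(C, B) = 95 + B
J = -17191 (J = 2 + ((-729 - 16440) + (95 - 119)) = 2 + (-17169 - 24) = 2 - 17193 = -17191)
w = -1/17191 (w = 1/(-17191) = -1/17191 ≈ -5.8170e-5)
-34985/w + (18795/(-4588))/(-5750) = -34985/(-1/17191) + (18795/(-4588))/(-5750) = -34985*(-17191) + (18795*(-1/4588))*(-1/5750) = 601427135 - 18795/4588*(-1/5750) = 601427135 + 3759/5276200 = 3173249849690759/5276200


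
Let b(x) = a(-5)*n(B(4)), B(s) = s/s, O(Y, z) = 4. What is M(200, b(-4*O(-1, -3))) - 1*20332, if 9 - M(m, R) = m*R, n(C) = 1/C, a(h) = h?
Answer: -19323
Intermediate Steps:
B(s) = 1
b(x) = -5 (b(x) = -5/1 = -5*1 = -5)
M(m, R) = 9 - R*m (M(m, R) = 9 - m*R = 9 - R*m)
M(200, b(-4*O(-1, -3))) - 1*20332 = (9 - 1*(-5)*200) - 1*20332 = (9 + 1000) - 20332 = 1009 - 20332 = -19323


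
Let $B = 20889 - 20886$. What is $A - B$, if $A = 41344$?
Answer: $41341$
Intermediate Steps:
$B = 3$ ($B = 20889 - 20886 = 3$)
$A - B = 41344 - 3 = 41341$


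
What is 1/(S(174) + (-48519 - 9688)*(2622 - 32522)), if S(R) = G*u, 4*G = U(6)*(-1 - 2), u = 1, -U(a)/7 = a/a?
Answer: 4/6961557221 ≈ 5.7458e-10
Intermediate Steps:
U(a) = -7 (U(a) = -7*a/a = -7*1 = -7)
G = 21/4 (G = (-7*(-1 - 2))/4 = (-7*(-3))/4 = (1/4)*21 = 21/4 ≈ 5.2500)
S(R) = 21/4 (S(R) = (21/4)*1 = 21/4)
1/(S(174) + (-48519 - 9688)*(2622 - 32522)) = 1/(21/4 + (-48519 - 9688)*(2622 - 32522)) = 1/(21/4 - 58207*(-29900)) = 1/(21/4 + 1740389300) = 1/(6961557221/4) = 4/6961557221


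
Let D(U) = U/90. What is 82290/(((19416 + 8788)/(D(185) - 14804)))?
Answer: -3654156025/84612 ≈ -43187.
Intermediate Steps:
D(U) = U/90 (D(U) = U*(1/90) = U/90)
82290/(((19416 + 8788)/(D(185) - 14804))) = 82290/(((19416 + 8788)/((1/90)*185 - 14804))) = 82290/((28204/(37/18 - 14804))) = 82290/((28204/(-266435/18))) = 82290/((28204*(-18/266435))) = 82290/(-507672/266435) = 82290*(-266435/507672) = -3654156025/84612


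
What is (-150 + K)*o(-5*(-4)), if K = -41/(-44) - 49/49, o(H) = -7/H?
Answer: 46221/880 ≈ 52.524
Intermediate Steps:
K = -3/44 (K = -41*(-1/44) - 49*1/49 = 41/44 - 1 = -3/44 ≈ -0.068182)
(-150 + K)*o(-5*(-4)) = (-150 - 3/44)*(-7/((-5*(-4)))) = -(-46221)/(44*20) = -6603/44*(-7/20) = 46221/880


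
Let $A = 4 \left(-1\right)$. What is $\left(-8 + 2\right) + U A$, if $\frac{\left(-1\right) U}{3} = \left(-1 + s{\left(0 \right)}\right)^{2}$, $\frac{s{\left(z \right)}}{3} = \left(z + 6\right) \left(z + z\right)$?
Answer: $6$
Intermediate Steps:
$s{\left(z \right)} = 6 z \left(6 + z\right)$ ($s{\left(z \right)} = 3 \left(z + 6\right) \left(z + z\right) = 3 \left(6 + z\right) 2 z = 3 \cdot 2 z \left(6 + z\right) = 6 z \left(6 + z\right)$)
$A = -4$
$U = -3$ ($U = - 3 \left(-1 + 6 \cdot 0 \left(6 + 0\right)\right)^{2} = - 3 \left(-1 + 6 \cdot 0 \cdot 6\right)^{2} = - 3 \left(-1 + 0\right)^{2} = - 3 \left(-1\right)^{2} = \left(-3\right) 1 = -3$)
$\left(-8 + 2\right) + U A = \left(-8 + 2\right) - -12 = -6 + 12 = 6$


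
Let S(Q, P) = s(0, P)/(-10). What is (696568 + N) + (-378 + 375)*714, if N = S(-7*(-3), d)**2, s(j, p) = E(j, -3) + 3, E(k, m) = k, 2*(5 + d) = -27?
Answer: 69442609/100 ≈ 6.9443e+5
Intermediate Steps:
d = -37/2 (d = -5 + (1/2)*(-27) = -5 - 27/2 = -37/2 ≈ -18.500)
s(j, p) = 3 + j (s(j, p) = j + 3 = 3 + j)
S(Q, P) = -3/10 (S(Q, P) = (3 + 0)/(-10) = 3*(-1/10) = -3/10)
N = 9/100 (N = (-3/10)**2 = 9/100 ≈ 0.090000)
(696568 + N) + (-378 + 375)*714 = (696568 + 9/100) + (-378 + 375)*714 = 69656809/100 - 3*714 = 69656809/100 - 2142 = 69442609/100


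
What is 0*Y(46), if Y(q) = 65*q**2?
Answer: 0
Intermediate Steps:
0*Y(46) = 0*(65*46**2) = 0*(65*2116) = 0*137540 = 0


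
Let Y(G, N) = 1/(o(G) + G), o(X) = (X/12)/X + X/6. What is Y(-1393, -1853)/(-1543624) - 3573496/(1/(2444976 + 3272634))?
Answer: -153761016791844394011357/7525552906 ≈ -2.0432e+13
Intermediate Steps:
o(X) = 1/12 + X/6 (o(X) = (X*(1/12))/X + X*(⅙) = (X/12)/X + X/6 = 1/12 + X/6)
Y(G, N) = 1/(1/12 + 7*G/6) (Y(G, N) = 1/((1/12 + G/6) + G) = 1/(1/12 + 7*G/6))
Y(-1393, -1853)/(-1543624) - 3573496/(1/(2444976 + 3272634)) = (12/(1 + 14*(-1393)))/(-1543624) - 3573496/(1/(2444976 + 3272634)) = (12/(1 - 19502))*(-1/1543624) - 3573496/(1/5717610) = (12/(-19501))*(-1/1543624) - 3573496/1/5717610 = (12*(-1/19501))*(-1/1543624) - 3573496*5717610 = -12/19501*(-1/1543624) - 20431856464560 = 3/7525552906 - 20431856464560 = -153761016791844394011357/7525552906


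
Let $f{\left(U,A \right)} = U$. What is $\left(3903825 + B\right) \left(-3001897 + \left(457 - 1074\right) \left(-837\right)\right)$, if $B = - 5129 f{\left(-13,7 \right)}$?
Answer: $-9868555664936$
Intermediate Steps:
$B = 66677$ ($B = \left(-5129\right) \left(-13\right) = 66677$)
$\left(3903825 + B\right) \left(-3001897 + \left(457 - 1074\right) \left(-837\right)\right) = \left(3903825 + 66677\right) \left(-3001897 + \left(457 - 1074\right) \left(-837\right)\right) = 3970502 \left(-3001897 - -516429\right) = 3970502 \left(-3001897 + 516429\right) = 3970502 \left(-2485468\right) = -9868555664936$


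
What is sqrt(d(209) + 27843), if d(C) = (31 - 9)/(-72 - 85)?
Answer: sqrt(686298653)/157 ≈ 166.86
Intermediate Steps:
d(C) = -22/157 (d(C) = 22/(-157) = 22*(-1/157) = -22/157)
sqrt(d(209) + 27843) = sqrt(-22/157 + 27843) = sqrt(4371329/157) = sqrt(686298653)/157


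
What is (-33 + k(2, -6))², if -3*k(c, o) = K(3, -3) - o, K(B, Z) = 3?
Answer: 1296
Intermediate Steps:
k(c, o) = -1 + o/3 (k(c, o) = -(3 - o)/3 = -1 + o/3)
(-33 + k(2, -6))² = (-33 + (-1 + (⅓)*(-6)))² = (-33 + (-1 - 2))² = (-33 - 3)² = (-36)² = 1296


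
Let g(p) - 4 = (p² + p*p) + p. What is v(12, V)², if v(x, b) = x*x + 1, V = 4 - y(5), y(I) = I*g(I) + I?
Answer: 21025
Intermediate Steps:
g(p) = 4 + p + 2*p² (g(p) = 4 + ((p² + p*p) + p) = 4 + ((p² + p²) + p) = 4 + (2*p² + p) = 4 + (p + 2*p²) = 4 + p + 2*p²)
y(I) = I + I*(4 + I + 2*I²) (y(I) = I*(4 + I + 2*I²) + I = I + I*(4 + I + 2*I²))
V = -296 (V = 4 - 5*(5 + 5 + 2*5²) = 4 - 5*(5 + 5 + 2*25) = 4 - 5*(5 + 5 + 50) = 4 - 5*60 = 4 - 1*300 = 4 - 300 = -296)
v(x, b) = 1 + x² (v(x, b) = x² + 1 = 1 + x²)
v(12, V)² = (1 + 12²)² = (1 + 144)² = 145² = 21025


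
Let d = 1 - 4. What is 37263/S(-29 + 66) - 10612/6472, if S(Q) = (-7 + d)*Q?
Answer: -15318286/149665 ≈ -102.35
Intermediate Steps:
d = -3
S(Q) = -10*Q (S(Q) = (-7 - 3)*Q = -10*Q)
37263/S(-29 + 66) - 10612/6472 = 37263/((-10*(-29 + 66))) - 10612/6472 = 37263/((-10*37)) - 10612*1/6472 = 37263/(-370) - 2653/1618 = 37263*(-1/370) - 2653/1618 = -37263/370 - 2653/1618 = -15318286/149665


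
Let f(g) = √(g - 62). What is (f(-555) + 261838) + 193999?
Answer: 455837 + I*√617 ≈ 4.5584e+5 + 24.839*I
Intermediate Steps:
f(g) = √(-62 + g)
(f(-555) + 261838) + 193999 = (√(-62 - 555) + 261838) + 193999 = (√(-617) + 261838) + 193999 = (I*√617 + 261838) + 193999 = (261838 + I*√617) + 193999 = 455837 + I*√617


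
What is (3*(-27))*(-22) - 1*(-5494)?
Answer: 7276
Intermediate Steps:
(3*(-27))*(-22) - 1*(-5494) = -81*(-22) + 5494 = 1782 + 5494 = 7276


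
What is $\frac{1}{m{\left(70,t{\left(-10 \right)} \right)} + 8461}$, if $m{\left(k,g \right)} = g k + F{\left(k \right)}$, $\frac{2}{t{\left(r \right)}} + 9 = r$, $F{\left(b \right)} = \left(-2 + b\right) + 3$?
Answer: $\frac{19}{161968} \approx 0.00011731$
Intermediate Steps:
$F{\left(b \right)} = 1 + b$
$t{\left(r \right)} = \frac{2}{-9 + r}$
$m{\left(k,g \right)} = 1 + k + g k$ ($m{\left(k,g \right)} = g k + \left(1 + k\right) = 1 + k + g k$)
$\frac{1}{m{\left(70,t{\left(-10 \right)} \right)} + 8461} = \frac{1}{\left(1 + 70 + \frac{2}{-9 - 10} \cdot 70\right) + 8461} = \frac{1}{\left(1 + 70 + \frac{2}{-19} \cdot 70\right) + 8461} = \frac{1}{\left(1 + 70 + 2 \left(- \frac{1}{19}\right) 70\right) + 8461} = \frac{1}{\left(1 + 70 - \frac{140}{19}\right) + 8461} = \frac{1}{\frac{1209}{19} + 8461} = \frac{1}{\frac{161968}{19}} = \frac{19}{161968}$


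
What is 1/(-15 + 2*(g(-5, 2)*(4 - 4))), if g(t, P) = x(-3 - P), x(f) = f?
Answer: -1/15 ≈ -0.066667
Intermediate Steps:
g(t, P) = -3 - P
1/(-15 + 2*(g(-5, 2)*(4 - 4))) = 1/(-15 + 2*((-3 - 1*2)*(4 - 4))) = 1/(-15 + 2*((-3 - 2)*0)) = 1/(-15 + 2*(-5*0)) = 1/(-15 + 2*0) = 1/(-15 + 0) = 1/(-15) = -1/15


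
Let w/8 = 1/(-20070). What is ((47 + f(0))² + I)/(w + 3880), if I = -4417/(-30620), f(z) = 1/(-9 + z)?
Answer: 1216083638111/2145985332336 ≈ 0.56668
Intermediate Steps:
w = -4/10035 (w = 8/(-20070) = 8*(-1/20070) = -4/10035 ≈ -0.00039860)
I = 4417/30620 (I = -4417*(-1/30620) = 4417/30620 ≈ 0.14425)
((47 + f(0))² + I)/(w + 3880) = ((47 + 1/(-9 + 0))² + 4417/30620)/(-4/10035 + 3880) = ((47 + 1/(-9))² + 4417/30620)/(38935796/10035) = ((47 - ⅑)² + 4417/30620)*(10035/38935796) = ((422/9)² + 4417/30620)*(10035/38935796) = (178084/81 + 4417/30620)*(10035/38935796) = (5453289857/2480220)*(10035/38935796) = 1216083638111/2145985332336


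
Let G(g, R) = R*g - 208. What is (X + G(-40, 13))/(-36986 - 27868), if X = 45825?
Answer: -45097/64854 ≈ -0.69536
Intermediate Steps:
G(g, R) = -208 + R*g
(X + G(-40, 13))/(-36986 - 27868) = (45825 + (-208 + 13*(-40)))/(-36986 - 27868) = (45825 + (-208 - 520))/(-64854) = (45825 - 728)*(-1/64854) = 45097*(-1/64854) = -45097/64854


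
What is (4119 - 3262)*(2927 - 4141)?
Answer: -1040398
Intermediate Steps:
(4119 - 3262)*(2927 - 4141) = 857*(-1214) = -1040398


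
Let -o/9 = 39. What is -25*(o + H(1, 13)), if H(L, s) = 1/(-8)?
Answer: 70225/8 ≈ 8778.1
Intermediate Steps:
H(L, s) = -⅛
o = -351 (o = -9*39 = -351)
-25*(o + H(1, 13)) = -25*(-351 - ⅛) = -25*(-2809/8) = 70225/8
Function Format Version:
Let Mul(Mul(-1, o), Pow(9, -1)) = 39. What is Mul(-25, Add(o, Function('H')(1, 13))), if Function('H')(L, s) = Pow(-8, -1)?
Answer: Rational(70225, 8) ≈ 8778.1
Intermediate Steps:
Function('H')(L, s) = Rational(-1, 8)
o = -351 (o = Mul(-9, 39) = -351)
Mul(-25, Add(o, Function('H')(1, 13))) = Mul(-25, Add(-351, Rational(-1, 8))) = Mul(-25, Rational(-2809, 8)) = Rational(70225, 8)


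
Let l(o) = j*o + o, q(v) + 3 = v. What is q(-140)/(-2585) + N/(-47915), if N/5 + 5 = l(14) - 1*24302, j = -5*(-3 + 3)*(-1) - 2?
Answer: 5840014/2252005 ≈ 2.5933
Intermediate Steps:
q(v) = -3 + v
j = -2 (j = -5*0*(-1) - 2 = 0*(-1) - 2 = 0 - 2 = -2)
l(o) = -o (l(o) = -2*o + o = -o)
N = -121605 (N = -25 + 5*(-1*14 - 1*24302) = -25 + 5*(-14 - 24302) = -25 + 5*(-24316) = -25 - 121580 = -121605)
q(-140)/(-2585) + N/(-47915) = (-3 - 140)/(-2585) - 121605/(-47915) = -143*(-1/2585) - 121605*(-1/47915) = 13/235 + 24321/9583 = 5840014/2252005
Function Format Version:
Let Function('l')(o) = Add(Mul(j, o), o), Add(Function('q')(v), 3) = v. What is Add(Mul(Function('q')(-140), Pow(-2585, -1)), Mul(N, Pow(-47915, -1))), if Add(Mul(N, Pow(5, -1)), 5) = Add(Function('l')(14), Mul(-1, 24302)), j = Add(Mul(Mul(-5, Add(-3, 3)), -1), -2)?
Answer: Rational(5840014, 2252005) ≈ 2.5933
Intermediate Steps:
Function('q')(v) = Add(-3, v)
j = -2 (j = Add(Mul(Mul(-5, 0), -1), -2) = Add(Mul(0, -1), -2) = Add(0, -2) = -2)
Function('l')(o) = Mul(-1, o) (Function('l')(o) = Add(Mul(-2, o), o) = Mul(-1, o))
N = -121605 (N = Add(-25, Mul(5, Add(Mul(-1, 14), Mul(-1, 24302)))) = Add(-25, Mul(5, Add(-14, -24302))) = Add(-25, Mul(5, -24316)) = Add(-25, -121580) = -121605)
Add(Mul(Function('q')(-140), Pow(-2585, -1)), Mul(N, Pow(-47915, -1))) = Add(Mul(Add(-3, -140), Pow(-2585, -1)), Mul(-121605, Pow(-47915, -1))) = Add(Mul(-143, Rational(-1, 2585)), Mul(-121605, Rational(-1, 47915))) = Add(Rational(13, 235), Rational(24321, 9583)) = Rational(5840014, 2252005)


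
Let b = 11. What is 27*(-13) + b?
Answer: -340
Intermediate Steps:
27*(-13) + b = 27*(-13) + 11 = -351 + 11 = -340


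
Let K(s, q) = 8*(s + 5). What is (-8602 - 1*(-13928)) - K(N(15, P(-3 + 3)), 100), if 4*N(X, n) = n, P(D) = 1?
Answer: 5284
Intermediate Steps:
N(X, n) = n/4
K(s, q) = 40 + 8*s (K(s, q) = 8*(5 + s) = 40 + 8*s)
(-8602 - 1*(-13928)) - K(N(15, P(-3 + 3)), 100) = (-8602 - 1*(-13928)) - (40 + 8*((¼)*1)) = (-8602 + 13928) - (40 + 8*(¼)) = 5326 - (40 + 2) = 5326 - 1*42 = 5326 - 42 = 5284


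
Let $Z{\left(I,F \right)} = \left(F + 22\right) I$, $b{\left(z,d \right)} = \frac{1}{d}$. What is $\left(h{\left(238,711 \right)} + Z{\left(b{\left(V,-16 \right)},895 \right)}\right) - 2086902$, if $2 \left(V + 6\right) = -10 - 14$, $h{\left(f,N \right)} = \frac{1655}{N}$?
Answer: $- \frac{23741222659}{11376} \approx -2.087 \cdot 10^{6}$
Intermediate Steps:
$V = -18$ ($V = -6 + \frac{-10 - 14}{2} = -6 + \frac{1}{2} \left(-24\right) = -6 - 12 = -18$)
$Z{\left(I,F \right)} = I \left(22 + F\right)$ ($Z{\left(I,F \right)} = \left(22 + F\right) I = I \left(22 + F\right)$)
$\left(h{\left(238,711 \right)} + Z{\left(b{\left(V,-16 \right)},895 \right)}\right) - 2086902 = \left(\frac{1655}{711} + \frac{22 + 895}{-16}\right) - 2086902 = \left(1655 \cdot \frac{1}{711} - \frac{917}{16}\right) - 2086902 = \left(\frac{1655}{711} - \frac{917}{16}\right) - 2086902 = - \frac{625507}{11376} - 2086902 = - \frac{23741222659}{11376}$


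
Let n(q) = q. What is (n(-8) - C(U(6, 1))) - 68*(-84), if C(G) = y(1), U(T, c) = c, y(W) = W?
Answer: 5703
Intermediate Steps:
C(G) = 1
(n(-8) - C(U(6, 1))) - 68*(-84) = (-8 - 1*1) - 68*(-84) = (-8 - 1) + 5712 = -9 + 5712 = 5703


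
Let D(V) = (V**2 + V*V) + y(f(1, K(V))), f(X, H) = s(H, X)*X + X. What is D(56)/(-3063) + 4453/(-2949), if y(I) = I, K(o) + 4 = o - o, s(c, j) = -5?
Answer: -3569319/1003643 ≈ -3.5564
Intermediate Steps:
K(o) = -4 (K(o) = -4 + (o - o) = -4 + 0 = -4)
f(X, H) = -4*X (f(X, H) = -5*X + X = -4*X)
D(V) = -4 + 2*V**2 (D(V) = (V**2 + V*V) - 4*1 = (V**2 + V**2) - 4 = 2*V**2 - 4 = -4 + 2*V**2)
D(56)/(-3063) + 4453/(-2949) = (-4 + 2*56**2)/(-3063) + 4453/(-2949) = (-4 + 2*3136)*(-1/3063) + 4453*(-1/2949) = (-4 + 6272)*(-1/3063) - 4453/2949 = 6268*(-1/3063) - 4453/2949 = -6268/3063 - 4453/2949 = -3569319/1003643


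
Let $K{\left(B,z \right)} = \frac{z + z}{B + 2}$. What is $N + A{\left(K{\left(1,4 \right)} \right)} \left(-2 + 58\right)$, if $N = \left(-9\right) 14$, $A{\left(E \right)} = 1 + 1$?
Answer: $-14$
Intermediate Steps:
$K{\left(B,z \right)} = \frac{2 z}{2 + B}$
$A{\left(E \right)} = 2$
$N = -126$
$N + A{\left(K{\left(1,4 \right)} \right)} \left(-2 + 58\right) = -126 + 2 \left(-2 + 58\right) = -126 + 2 \cdot 56 = -126 + 112 = -14$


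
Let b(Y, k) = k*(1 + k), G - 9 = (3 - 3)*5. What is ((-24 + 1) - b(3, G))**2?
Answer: 12769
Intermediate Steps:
G = 9 (G = 9 + (3 - 3)*5 = 9 + 0*5 = 9 + 0 = 9)
((-24 + 1) - b(3, G))**2 = ((-24 + 1) - 9*(1 + 9))**2 = (-23 - 9*10)**2 = (-23 - 1*90)**2 = (-23 - 90)**2 = (-113)**2 = 12769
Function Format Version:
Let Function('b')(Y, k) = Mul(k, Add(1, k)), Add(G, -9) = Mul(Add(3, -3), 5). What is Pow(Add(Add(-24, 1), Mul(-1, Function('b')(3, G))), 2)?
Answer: 12769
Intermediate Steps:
G = 9 (G = Add(9, Mul(Add(3, -3), 5)) = Add(9, Mul(0, 5)) = Add(9, 0) = 9)
Pow(Add(Add(-24, 1), Mul(-1, Function('b')(3, G))), 2) = Pow(Add(Add(-24, 1), Mul(-1, Mul(9, Add(1, 9)))), 2) = Pow(Add(-23, Mul(-1, Mul(9, 10))), 2) = Pow(Add(-23, Mul(-1, 90)), 2) = Pow(Add(-23, -90), 2) = Pow(-113, 2) = 12769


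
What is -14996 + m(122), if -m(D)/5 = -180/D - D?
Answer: -877096/61 ≈ -14379.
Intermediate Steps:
m(D) = 5*D + 900/D (m(D) = -5*(-180/D - D) = -5*(-D - 180/D) = 5*D + 900/D)
-14996 + m(122) = -14996 + (5*122 + 900/122) = -14996 + (610 + 900*(1/122)) = -14996 + (610 + 450/61) = -14996 + 37660/61 = -877096/61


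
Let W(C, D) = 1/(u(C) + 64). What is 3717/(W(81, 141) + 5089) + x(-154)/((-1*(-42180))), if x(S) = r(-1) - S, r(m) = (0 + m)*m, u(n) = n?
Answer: 2284791913/3112487508 ≈ 0.73407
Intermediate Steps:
r(m) = m**2 (r(m) = m*m = m**2)
W(C, D) = 1/(64 + C) (W(C, D) = 1/(C + 64) = 1/(64 + C))
x(S) = 1 - S (x(S) = (-1)**2 - S = 1 - S)
3717/(W(81, 141) + 5089) + x(-154)/((-1*(-42180))) = 3717/(1/(64 + 81) + 5089) + (1 - 1*(-154))/((-1*(-42180))) = 3717/(1/145 + 5089) + (1 + 154)/42180 = 3717/(1/145 + 5089) + 155*(1/42180) = 3717/(737906/145) + 31/8436 = 3717*(145/737906) + 31/8436 = 538965/737906 + 31/8436 = 2284791913/3112487508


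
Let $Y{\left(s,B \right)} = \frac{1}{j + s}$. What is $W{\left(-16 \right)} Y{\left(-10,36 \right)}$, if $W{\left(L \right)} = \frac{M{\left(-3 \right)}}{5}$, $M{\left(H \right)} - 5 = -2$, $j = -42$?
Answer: $- \frac{3}{260} \approx -0.011538$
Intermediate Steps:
$M{\left(H \right)} = 3$ ($M{\left(H \right)} = 5 - 2 = 3$)
$Y{\left(s,B \right)} = \frac{1}{-42 + s}$
$W{\left(L \right)} = \frac{3}{5}$
$W{\left(-16 \right)} Y{\left(-10,36 \right)} = \frac{3}{5 \left(-42 - 10\right)} = \frac{3}{5 \left(-52\right)} = \frac{3}{5} \left(- \frac{1}{52}\right) = - \frac{3}{260}$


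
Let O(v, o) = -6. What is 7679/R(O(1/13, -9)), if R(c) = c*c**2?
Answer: -7679/216 ≈ -35.551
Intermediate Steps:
R(c) = c**3
7679/R(O(1/13, -9)) = 7679/((-6)**3) = 7679/(-216) = 7679*(-1/216) = -7679/216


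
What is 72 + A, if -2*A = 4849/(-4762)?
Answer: 690577/9524 ≈ 72.509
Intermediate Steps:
A = 4849/9524 (A = -4849/(2*(-4762)) = -4849*(-1)/(2*4762) = -½*(-4849/4762) = 4849/9524 ≈ 0.50913)
72 + A = 72 + 4849/9524 = 690577/9524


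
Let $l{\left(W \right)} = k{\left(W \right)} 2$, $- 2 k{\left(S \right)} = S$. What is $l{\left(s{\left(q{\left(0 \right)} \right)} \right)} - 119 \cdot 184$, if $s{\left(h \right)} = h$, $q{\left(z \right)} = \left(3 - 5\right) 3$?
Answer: $-21890$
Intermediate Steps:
$k{\left(S \right)} = - \frac{S}{2}$
$q{\left(z \right)} = -6$ ($q{\left(z \right)} = \left(-2\right) 3 = -6$)
$l{\left(W \right)} = - W$ ($l{\left(W \right)} = - \frac{W}{2} \cdot 2 = - W$)
$l{\left(s{\left(q{\left(0 \right)} \right)} \right)} - 119 \cdot 184 = \left(-1\right) \left(-6\right) - 119 \cdot 184 = 6 - 21896 = -21890$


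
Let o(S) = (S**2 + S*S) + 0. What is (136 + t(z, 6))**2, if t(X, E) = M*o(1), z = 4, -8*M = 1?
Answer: 294849/16 ≈ 18428.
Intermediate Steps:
M = -1/8 (M = -1/8*1 = -1/8 ≈ -0.12500)
o(S) = 2*S**2 (o(S) = (S**2 + S**2) + 0 = 2*S**2 + 0 = 2*S**2)
t(X, E) = -1/4 (t(X, E) = -1**2/4 = -1/4)
(136 + t(z, 6))**2 = (136 - 1/4)**2 = (543/4)**2 = 294849/16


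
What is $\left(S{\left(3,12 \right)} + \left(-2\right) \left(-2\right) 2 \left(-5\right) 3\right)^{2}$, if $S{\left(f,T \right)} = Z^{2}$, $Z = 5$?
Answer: $9025$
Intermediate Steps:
$S{\left(f,T \right)} = 25$ ($S{\left(f,T \right)} = 5^{2} = 25$)
$\left(S{\left(3,12 \right)} + \left(-2\right) \left(-2\right) 2 \left(-5\right) 3\right)^{2} = \left(25 + \left(-2\right) \left(-2\right) 2 \left(-5\right) 3\right)^{2} = \left(25 + 4 \left(\left(-10\right) 3\right)\right)^{2} = \left(25 + 4 \left(-30\right)\right)^{2} = \left(25 - 120\right)^{2} = \left(-95\right)^{2} = 9025$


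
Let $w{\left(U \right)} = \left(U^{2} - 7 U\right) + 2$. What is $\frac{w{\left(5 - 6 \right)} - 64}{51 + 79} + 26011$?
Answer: $\frac{1690688}{65} \approx 26011.0$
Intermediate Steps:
$w{\left(U \right)} = 2 + U^{2} - 7 U$
$\frac{w{\left(5 - 6 \right)} - 64}{51 + 79} + 26011 = \frac{\left(2 + \left(5 - 6\right)^{2} - 7 \left(5 - 6\right)\right) - 64}{51 + 79} + 26011 = \frac{\left(2 + \left(5 - 6\right)^{2} - 7 \left(5 - 6\right)\right) - 64}{130} + 26011 = \frac{\left(2 + \left(-1\right)^{2} - -7\right) - 64}{130} + 26011 = \frac{\left(2 + 1 + 7\right) - 64}{130} + 26011 = \frac{10 - 64}{130} + 26011 = \frac{1}{130} \left(-54\right) + 26011 = - \frac{27}{65} + 26011 = \frac{1690688}{65}$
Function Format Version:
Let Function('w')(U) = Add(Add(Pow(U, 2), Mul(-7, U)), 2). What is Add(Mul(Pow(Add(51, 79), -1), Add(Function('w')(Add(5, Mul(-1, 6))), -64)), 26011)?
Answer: Rational(1690688, 65) ≈ 26011.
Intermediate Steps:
Function('w')(U) = Add(2, Pow(U, 2), Mul(-7, U))
Add(Mul(Pow(Add(51, 79), -1), Add(Function('w')(Add(5, Mul(-1, 6))), -64)), 26011) = Add(Mul(Pow(Add(51, 79), -1), Add(Add(2, Pow(Add(5, Mul(-1, 6)), 2), Mul(-7, Add(5, Mul(-1, 6)))), -64)), 26011) = Add(Mul(Pow(130, -1), Add(Add(2, Pow(Add(5, -6), 2), Mul(-7, Add(5, -6))), -64)), 26011) = Add(Mul(Rational(1, 130), Add(Add(2, Pow(-1, 2), Mul(-7, -1)), -64)), 26011) = Add(Mul(Rational(1, 130), Add(Add(2, 1, 7), -64)), 26011) = Add(Mul(Rational(1, 130), Add(10, -64)), 26011) = Add(Mul(Rational(1, 130), -54), 26011) = Add(Rational(-27, 65), 26011) = Rational(1690688, 65)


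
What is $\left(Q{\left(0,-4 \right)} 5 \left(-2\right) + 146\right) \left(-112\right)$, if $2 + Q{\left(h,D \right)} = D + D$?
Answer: $-27552$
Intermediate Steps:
$Q{\left(h,D \right)} = -2 + 2 D$ ($Q{\left(h,D \right)} = -2 + \left(D + D\right) = -2 + 2 D$)
$\left(Q{\left(0,-4 \right)} 5 \left(-2\right) + 146\right) \left(-112\right) = \left(\left(-2 + 2 \left(-4\right)\right) 5 \left(-2\right) + 146\right) \left(-112\right) = \left(\left(-2 - 8\right) 5 \left(-2\right) + 146\right) \left(-112\right) = \left(\left(-10\right) 5 \left(-2\right) + 146\right) \left(-112\right) = \left(\left(-50\right) \left(-2\right) + 146\right) \left(-112\right) = \left(100 + 146\right) \left(-112\right) = 246 \left(-112\right) = -27552$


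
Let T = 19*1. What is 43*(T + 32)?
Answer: 2193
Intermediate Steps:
T = 19
43*(T + 32) = 43*(19 + 32) = 43*51 = 2193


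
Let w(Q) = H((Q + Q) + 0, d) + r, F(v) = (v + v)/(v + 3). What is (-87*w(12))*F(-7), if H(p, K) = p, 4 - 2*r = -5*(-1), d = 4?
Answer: -28623/4 ≈ -7155.8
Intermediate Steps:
r = -½ (r = 2 - (-5)*(-1)/2 = 2 - ½*5 = 2 - 5/2 = -½ ≈ -0.50000)
F(v) = 2*v/(3 + v) (F(v) = (2*v)/(3 + v) = 2*v/(3 + v))
w(Q) = -½ + 2*Q (w(Q) = ((Q + Q) + 0) - ½ = (2*Q + 0) - ½ = 2*Q - ½ = -½ + 2*Q)
(-87*w(12))*F(-7) = (-87*(-½ + 2*12))*(2*(-7)/(3 - 7)) = (-87*(-½ + 24))*(2*(-7)/(-4)) = (-87*47/2)*(2*(-7)*(-¼)) = -4089/2*7/2 = -28623/4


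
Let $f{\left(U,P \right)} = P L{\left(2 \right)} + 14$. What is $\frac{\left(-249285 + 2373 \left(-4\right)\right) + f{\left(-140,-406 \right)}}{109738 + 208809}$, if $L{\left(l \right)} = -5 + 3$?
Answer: $- \frac{257951}{318547} \approx -0.80977$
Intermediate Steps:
$L{\left(l \right)} = -2$
$f{\left(U,P \right)} = 14 - 2 P$ ($f{\left(U,P \right)} = P \left(-2\right) + 14 = - 2 P + 14 = 14 - 2 P$)
$\frac{\left(-249285 + 2373 \left(-4\right)\right) + f{\left(-140,-406 \right)}}{109738 + 208809} = \frac{\left(-249285 + 2373 \left(-4\right)\right) + \left(14 - -812\right)}{109738 + 208809} = \frac{\left(-249285 - 9492\right) + \left(14 + 812\right)}{318547} = \left(-258777 + 826\right) \frac{1}{318547} = \left(-257951\right) \frac{1}{318547} = - \frac{257951}{318547}$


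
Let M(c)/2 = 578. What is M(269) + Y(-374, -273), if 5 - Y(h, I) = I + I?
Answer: 1707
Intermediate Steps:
M(c) = 1156 (M(c) = 2*578 = 1156)
Y(h, I) = 5 - 2*I (Y(h, I) = 5 - (I + I) = 5 - 2*I)
M(269) + Y(-374, -273) = 1156 + (5 - 2*(-273)) = 1156 + (5 + 546) = 1156 + 551 = 1707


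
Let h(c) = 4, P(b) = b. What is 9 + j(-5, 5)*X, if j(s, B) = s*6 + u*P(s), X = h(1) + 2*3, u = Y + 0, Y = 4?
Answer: -491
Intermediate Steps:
u = 4 (u = 4 + 0 = 4)
X = 10 (X = 4 + 2*3 = 4 + 6 = 10)
j(s, B) = 10*s (j(s, B) = s*6 + 4*s = 6*s + 4*s = 10*s)
9 + j(-5, 5)*X = 9 + (10*(-5))*10 = 9 - 50*10 = 9 - 500 = -491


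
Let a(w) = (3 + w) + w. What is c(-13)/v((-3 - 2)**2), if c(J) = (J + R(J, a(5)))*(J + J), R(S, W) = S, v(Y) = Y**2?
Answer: 676/625 ≈ 1.0816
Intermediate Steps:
a(w) = 3 + 2*w
c(J) = 4*J**2 (c(J) = (J + J)*(J + J) = (2*J)*(2*J) = 4*J**2)
c(-13)/v((-3 - 2)**2) = (4*(-13)**2)/(((-3 - 2)**2)**2) = (4*169)/(((-5)**2)**2) = 676/(25**2) = 676/625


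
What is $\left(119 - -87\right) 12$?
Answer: $2472$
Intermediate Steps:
$\left(119 - -87\right) 12 = \left(119 + 87\right) 12 = 206 \cdot 12 = 2472$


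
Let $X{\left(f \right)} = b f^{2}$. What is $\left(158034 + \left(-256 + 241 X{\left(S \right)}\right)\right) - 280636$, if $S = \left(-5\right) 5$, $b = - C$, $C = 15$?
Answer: $-2382233$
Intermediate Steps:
$b = -15$ ($b = \left(-1\right) 15 = -15$)
$S = -25$
$X{\left(f \right)} = - 15 f^{2}$
$\left(158034 + \left(-256 + 241 X{\left(S \right)}\right)\right) - 280636 = \left(158034 + \left(-256 + 241 \left(- 15 \left(-25\right)^{2}\right)\right)\right) - 280636 = \left(158034 + \left(-256 + 241 \left(\left(-15\right) 625\right)\right)\right) - 280636 = \left(158034 + \left(-256 + 241 \left(-9375\right)\right)\right) - 280636 = \left(158034 - 2259631\right) - 280636 = -2101597 - 280636 = -2382233$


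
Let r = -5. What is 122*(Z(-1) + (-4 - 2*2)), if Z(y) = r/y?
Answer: -366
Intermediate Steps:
Z(y) = -5/y
122*(Z(-1) + (-4 - 2*2)) = 122*(-5/(-1) + (-4 - 2*2)) = 122*(-5*(-1) + (-4 - 4)) = 122*(5 - 8) = 122*(-3) = -366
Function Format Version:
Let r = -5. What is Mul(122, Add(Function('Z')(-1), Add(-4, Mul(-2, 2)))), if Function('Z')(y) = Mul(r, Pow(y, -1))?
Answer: -366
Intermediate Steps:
Function('Z')(y) = Mul(-5, Pow(y, -1))
Mul(122, Add(Function('Z')(-1), Add(-4, Mul(-2, 2)))) = Mul(122, Add(Mul(-5, Pow(-1, -1)), Add(-4, Mul(-2, 2)))) = Mul(122, Add(Mul(-5, -1), Add(-4, -4))) = Mul(122, Add(5, -8)) = Mul(122, -3) = -366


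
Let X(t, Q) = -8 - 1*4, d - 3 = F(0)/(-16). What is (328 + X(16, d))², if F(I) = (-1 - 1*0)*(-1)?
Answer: 99856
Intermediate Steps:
F(I) = 1 (F(I) = (-1 + 0)*(-1) = -1*(-1) = 1)
d = 47/16 (d = 3 + 1/(-16) = 3 + 1*(-1/16) = 3 - 1/16 = 47/16 ≈ 2.9375)
X(t, Q) = -12 (X(t, Q) = -8 - 4 = -12)
(328 + X(16, d))² = (328 - 12)² = 316² = 99856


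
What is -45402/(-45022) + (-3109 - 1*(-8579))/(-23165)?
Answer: 80546699/104293463 ≈ 0.77231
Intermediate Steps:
-45402/(-45022) + (-3109 - 1*(-8579))/(-23165) = -45402*(-1/45022) + (-3109 + 8579)*(-1/23165) = 22701/22511 + 5470*(-1/23165) = 22701/22511 - 1094/4633 = 80546699/104293463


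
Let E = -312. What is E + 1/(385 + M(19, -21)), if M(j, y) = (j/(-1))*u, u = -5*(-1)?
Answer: -90479/290 ≈ -312.00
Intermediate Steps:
u = 5
M(j, y) = -5*j (M(j, y) = (j/(-1))*5 = (j*(-1))*5 = -j*5 = -5*j)
E + 1/(385 + M(19, -21)) = -312 + 1/(385 - 5*19) = -312 + 1/(385 - 95) = -312 + 1/290 = -90479/290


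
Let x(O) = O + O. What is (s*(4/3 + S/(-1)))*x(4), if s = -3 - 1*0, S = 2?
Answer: 16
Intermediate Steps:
x(O) = 2*O
s = -3 (s = -3 + 0 = -3)
(s*(4/3 + S/(-1)))*x(4) = (-3*(4/3 + 2/(-1)))*(2*4) = -3*(4*(1/3) + 2*(-1))*8 = -3*(4/3 - 2)*8 = -3*(-2/3)*8 = 2*8 = 16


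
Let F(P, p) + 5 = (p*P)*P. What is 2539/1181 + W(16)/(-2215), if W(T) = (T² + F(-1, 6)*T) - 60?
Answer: 5373513/2615915 ≈ 2.0542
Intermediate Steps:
F(P, p) = -5 + p*P² (F(P, p) = -5 + (p*P)*P = -5 + (P*p)*P = -5 + p*P²)
W(T) = -60 + T + T² (W(T) = (T² + (-5 + 6*(-1)²)*T) - 60 = (T² + (-5 + 6*1)*T) - 60 = (T² + (-5 + 6)*T) - 60 = (T² + 1*T) - 60 = (T² + T) - 60 = (T + T²) - 60 = -60 + T + T²)
2539/1181 + W(16)/(-2215) = 2539/1181 + (-60 + 16 + 16²)/(-2215) = 2539*(1/1181) + (-60 + 16 + 256)*(-1/2215) = 2539/1181 + 212*(-1/2215) = 2539/1181 - 212/2215 = 5373513/2615915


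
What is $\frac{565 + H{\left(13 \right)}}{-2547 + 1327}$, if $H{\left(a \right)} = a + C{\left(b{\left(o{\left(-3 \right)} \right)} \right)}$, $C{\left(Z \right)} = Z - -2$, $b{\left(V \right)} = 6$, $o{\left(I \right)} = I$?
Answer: $- \frac{293}{610} \approx -0.48033$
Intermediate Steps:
$C{\left(Z \right)} = 2 + Z$ ($C{\left(Z \right)} = Z + 2 = 2 + Z$)
$H{\left(a \right)} = 8 + a$ ($H{\left(a \right)} = a + \left(2 + 6\right) = a + 8 = 8 + a$)
$\frac{565 + H{\left(13 \right)}}{-2547 + 1327} = \frac{565 + \left(8 + 13\right)}{-2547 + 1327} = \frac{565 + 21}{-1220} = 586 \left(- \frac{1}{1220}\right) = - \frac{293}{610}$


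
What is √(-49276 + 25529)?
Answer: I*√23747 ≈ 154.1*I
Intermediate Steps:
√(-49276 + 25529) = √(-23747) = I*√23747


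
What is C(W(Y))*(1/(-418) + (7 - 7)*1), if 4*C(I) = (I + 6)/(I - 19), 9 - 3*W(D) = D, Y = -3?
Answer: 1/2508 ≈ 0.00039872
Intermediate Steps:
W(D) = 3 - D/3
C(I) = (6 + I)/(4*(-19 + I)) (C(I) = ((I + 6)/(I - 19))/4 = ((6 + I)/(-19 + I))/4 = (6 + I)/(4*(-19 + I)))
C(W(Y))*(1/(-418) + (7 - 7)*1) = ((6 + (3 - 1/3*(-3)))/(4*(-19 + (3 - 1/3*(-3)))))*(1/(-418) + (7 - 7)*1) = ((6 + (3 + 1))/(4*(-19 + (3 + 1))))*(-1/418 + 0*1) = ((6 + 4)/(4*(-19 + 4)))*(-1/418 + 0) = ((1/4)*10/(-15))*(-1/418) = ((1/4)*(-1/15)*10)*(-1/418) = -1/6*(-1/418) = 1/2508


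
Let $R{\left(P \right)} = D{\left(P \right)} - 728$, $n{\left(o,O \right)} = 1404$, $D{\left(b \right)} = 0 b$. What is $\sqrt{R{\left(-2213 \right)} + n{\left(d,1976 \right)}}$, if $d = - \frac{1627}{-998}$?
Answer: $26$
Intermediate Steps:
$D{\left(b \right)} = 0$
$d = \frac{1627}{998}$ ($d = \left(-1627\right) \left(- \frac{1}{998}\right) = \frac{1627}{998} \approx 1.6303$)
$R{\left(P \right)} = -728$ ($R{\left(P \right)} = 0 - 728 = -728$)
$\sqrt{R{\left(-2213 \right)} + n{\left(d,1976 \right)}} = \sqrt{-728 + 1404} = \sqrt{676} = 26$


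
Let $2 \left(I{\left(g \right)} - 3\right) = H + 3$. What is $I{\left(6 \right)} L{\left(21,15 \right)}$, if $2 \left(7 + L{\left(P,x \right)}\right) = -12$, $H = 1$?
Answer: $-65$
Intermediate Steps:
$L{\left(P,x \right)} = -13$ ($L{\left(P,x \right)} = -7 + \frac{1}{2} \left(-12\right) = -7 - 6 = -13$)
$I{\left(g \right)} = 5$ ($I{\left(g \right)} = 3 + \frac{1 + 3}{2} = 3 + \frac{1}{2} \cdot 4 = 3 + 2 = 5$)
$I{\left(6 \right)} L{\left(21,15 \right)} = 5 \left(-13\right) = -65$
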